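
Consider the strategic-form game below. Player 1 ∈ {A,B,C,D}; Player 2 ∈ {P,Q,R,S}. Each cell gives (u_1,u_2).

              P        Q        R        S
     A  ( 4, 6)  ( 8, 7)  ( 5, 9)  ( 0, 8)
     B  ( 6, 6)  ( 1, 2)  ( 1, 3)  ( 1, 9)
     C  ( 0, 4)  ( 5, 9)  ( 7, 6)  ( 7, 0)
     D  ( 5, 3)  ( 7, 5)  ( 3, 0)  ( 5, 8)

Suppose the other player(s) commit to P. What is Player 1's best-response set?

u_1(A vs P) = 4
u_1(B vs P) = 6
u_1(C vs P) = 0
u_1(D vs P) = 5
max payoff 6 at {B}

BR_1 = {B}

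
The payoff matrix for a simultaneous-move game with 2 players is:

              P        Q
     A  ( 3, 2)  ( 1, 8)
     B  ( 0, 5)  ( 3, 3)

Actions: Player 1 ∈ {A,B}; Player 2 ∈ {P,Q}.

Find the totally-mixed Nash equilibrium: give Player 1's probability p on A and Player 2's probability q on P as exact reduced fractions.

P1 indiff ⇒ q·3+(1-q)·1 = q·0+(1-q)·3 ⇒ q(3) = (1-q)(2) ⇒ q = 2/5
P2 indiff ⇒ p·2+(1-p)·5 = p·8+(1-p)·3 ⇒ p(-6) = (1-p)(-2) ⇒ p = 1/4

P1 mixes 1/4 on A; P2 mixes 2/5 on P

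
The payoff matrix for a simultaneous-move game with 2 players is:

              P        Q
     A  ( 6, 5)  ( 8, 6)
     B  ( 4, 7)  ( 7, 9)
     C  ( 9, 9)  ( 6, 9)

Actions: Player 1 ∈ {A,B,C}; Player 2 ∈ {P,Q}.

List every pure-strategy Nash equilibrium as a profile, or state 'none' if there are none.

Nash profiles: (A,Q), (C,P)

(A,P): not NE [P1→C gives 9>6; P2→Q gives 6>5]
(A,Q): NE
(B,P): not NE [P1→C gives 9>4; P2→Q gives 9>7]
(B,Q): not NE [P1→A gives 8>7]
(C,P): NE
(C,Q): not NE [P1→A gives 8>6]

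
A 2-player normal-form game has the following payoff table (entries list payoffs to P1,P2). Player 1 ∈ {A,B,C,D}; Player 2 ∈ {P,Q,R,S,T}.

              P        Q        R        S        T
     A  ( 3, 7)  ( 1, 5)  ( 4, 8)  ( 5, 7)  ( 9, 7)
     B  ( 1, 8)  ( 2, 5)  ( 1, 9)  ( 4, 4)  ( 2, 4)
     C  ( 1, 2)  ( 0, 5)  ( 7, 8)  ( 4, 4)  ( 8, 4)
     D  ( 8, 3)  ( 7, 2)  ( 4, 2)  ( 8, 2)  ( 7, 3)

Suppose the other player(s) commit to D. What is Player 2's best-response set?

P2 best: {P,T}

u_2(P vs D) = 3
u_2(Q vs D) = 2
u_2(R vs D) = 2
u_2(S vs D) = 2
u_2(T vs D) = 3
max payoff 3 at {P,T}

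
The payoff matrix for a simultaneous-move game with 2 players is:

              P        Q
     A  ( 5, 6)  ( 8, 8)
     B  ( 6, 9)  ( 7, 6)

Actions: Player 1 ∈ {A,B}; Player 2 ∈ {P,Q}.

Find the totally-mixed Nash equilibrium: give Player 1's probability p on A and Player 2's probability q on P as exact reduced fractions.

P1 indiff ⇒ q·5+(1-q)·8 = q·6+(1-q)·7 ⇒ q(-1) = (1-q)(-1) ⇒ q = 1/2
P2 indiff ⇒ p·6+(1-p)·9 = p·8+(1-p)·6 ⇒ p(-2) = (1-p)(-3) ⇒ p = 3/5

p=3/5, q=1/2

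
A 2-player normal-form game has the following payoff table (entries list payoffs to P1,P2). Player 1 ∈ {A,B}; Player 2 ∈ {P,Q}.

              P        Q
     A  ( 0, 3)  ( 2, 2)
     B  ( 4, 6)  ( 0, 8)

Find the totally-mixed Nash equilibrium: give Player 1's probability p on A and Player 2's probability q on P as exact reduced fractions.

P1 indiff ⇒ q·0+(1-q)·2 = q·4+(1-q)·0 ⇒ q(-4) = (1-q)(-2) ⇒ q = 1/3
P2 indiff ⇒ p·3+(1-p)·6 = p·2+(1-p)·8 ⇒ p(1) = (1-p)(2) ⇒ p = 2/3

p=2/3, q=1/3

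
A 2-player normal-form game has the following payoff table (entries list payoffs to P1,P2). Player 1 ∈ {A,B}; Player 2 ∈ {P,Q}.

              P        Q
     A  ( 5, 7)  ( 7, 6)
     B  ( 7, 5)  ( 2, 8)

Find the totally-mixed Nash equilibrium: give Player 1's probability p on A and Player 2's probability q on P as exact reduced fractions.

P1 indiff ⇒ q·5+(1-q)·7 = q·7+(1-q)·2 ⇒ q(-2) = (1-q)(-5) ⇒ q = 5/7
P2 indiff ⇒ p·7+(1-p)·5 = p·6+(1-p)·8 ⇒ p(1) = (1-p)(3) ⇒ p = 3/4

P1 mixes 3/4 on A; P2 mixes 5/7 on P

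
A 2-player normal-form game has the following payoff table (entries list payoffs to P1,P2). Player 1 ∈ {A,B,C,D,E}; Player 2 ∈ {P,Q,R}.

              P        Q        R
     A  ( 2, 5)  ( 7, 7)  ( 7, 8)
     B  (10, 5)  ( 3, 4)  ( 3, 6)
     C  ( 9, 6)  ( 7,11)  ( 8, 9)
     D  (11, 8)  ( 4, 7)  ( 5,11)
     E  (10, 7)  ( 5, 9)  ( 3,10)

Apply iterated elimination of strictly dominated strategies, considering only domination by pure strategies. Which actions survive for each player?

Survivors P1:{A,C} P2:{Q,R}

P1 drop B (D beats it: P:11>10 Q:4>3 R:5>3)
P2 drop P (R beats it: A:8>5 C:9>6 D:11>8 E:10>7)
P1 drop D (A beats it: Q:7>4 R:7>5)
P1 drop E (A beats it: Q:7>5 R:7>3)
P1→{A,C} P2→{Q,R}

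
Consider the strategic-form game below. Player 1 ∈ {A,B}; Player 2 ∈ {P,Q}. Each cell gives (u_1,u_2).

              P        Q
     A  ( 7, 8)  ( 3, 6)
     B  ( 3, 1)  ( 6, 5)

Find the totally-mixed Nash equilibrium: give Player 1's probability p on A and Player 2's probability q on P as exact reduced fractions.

P1 indiff ⇒ q·7+(1-q)·3 = q·3+(1-q)·6 ⇒ q(4) = (1-q)(3) ⇒ q = 3/7
P2 indiff ⇒ p·8+(1-p)·1 = p·6+(1-p)·5 ⇒ p(2) = (1-p)(4) ⇒ p = 2/3

P1 mixes 2/3 on A; P2 mixes 3/7 on P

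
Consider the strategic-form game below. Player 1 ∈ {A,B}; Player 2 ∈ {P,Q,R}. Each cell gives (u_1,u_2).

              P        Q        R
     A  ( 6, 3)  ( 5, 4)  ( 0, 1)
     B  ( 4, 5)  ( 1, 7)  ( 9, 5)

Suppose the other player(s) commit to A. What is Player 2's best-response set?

u_2(P vs A) = 3
u_2(Q vs A) = 4
u_2(R vs A) = 1
max payoff 4 at {Q}

P2 best: {Q}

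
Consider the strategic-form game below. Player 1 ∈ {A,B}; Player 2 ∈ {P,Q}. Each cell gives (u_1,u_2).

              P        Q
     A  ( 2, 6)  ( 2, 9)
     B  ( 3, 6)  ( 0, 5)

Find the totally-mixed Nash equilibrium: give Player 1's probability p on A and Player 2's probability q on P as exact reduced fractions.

P1 indiff ⇒ q·2+(1-q)·2 = q·3+(1-q)·0 ⇒ q(-1) = (1-q)(-2) ⇒ q = 2/3
P2 indiff ⇒ p·6+(1-p)·6 = p·9+(1-p)·5 ⇒ p(-3) = (1-p)(-1) ⇒ p = 1/4

(p,q) = (1/4, 2/3)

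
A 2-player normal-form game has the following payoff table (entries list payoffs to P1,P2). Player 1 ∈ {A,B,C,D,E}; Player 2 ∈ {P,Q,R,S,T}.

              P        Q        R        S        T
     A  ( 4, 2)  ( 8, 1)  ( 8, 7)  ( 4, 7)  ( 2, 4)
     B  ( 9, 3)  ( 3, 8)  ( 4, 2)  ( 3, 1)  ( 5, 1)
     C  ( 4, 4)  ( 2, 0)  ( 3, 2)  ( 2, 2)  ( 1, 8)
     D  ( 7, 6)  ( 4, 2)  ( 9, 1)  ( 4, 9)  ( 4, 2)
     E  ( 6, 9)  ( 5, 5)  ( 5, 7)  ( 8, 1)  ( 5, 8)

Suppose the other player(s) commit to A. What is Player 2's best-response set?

BR_2 = {R,S}

u_2(P vs A) = 2
u_2(Q vs A) = 1
u_2(R vs A) = 7
u_2(S vs A) = 7
u_2(T vs A) = 4
max payoff 7 at {R,S}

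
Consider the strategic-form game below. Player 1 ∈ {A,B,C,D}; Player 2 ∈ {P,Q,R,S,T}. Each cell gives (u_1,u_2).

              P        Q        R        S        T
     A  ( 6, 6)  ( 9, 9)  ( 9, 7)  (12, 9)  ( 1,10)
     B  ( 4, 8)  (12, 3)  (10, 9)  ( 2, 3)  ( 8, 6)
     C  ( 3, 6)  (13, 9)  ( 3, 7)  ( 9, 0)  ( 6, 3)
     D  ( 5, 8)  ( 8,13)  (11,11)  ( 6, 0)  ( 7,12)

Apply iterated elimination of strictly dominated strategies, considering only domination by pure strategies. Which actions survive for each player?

Survivors P1:{B,C,D} P2:{Q,R,T}

P2 drop P (R beats it: A:7>6 B:9>8 C:7>6 D:11>8)
P2 drop S (T beats it: A:10>9 B:6>3 C:3>0 D:12>0)
P1 drop A (B beats it: Q:12>9 R:10>9 T:8>1)
P1→{B,C,D} P2→{Q,R,T}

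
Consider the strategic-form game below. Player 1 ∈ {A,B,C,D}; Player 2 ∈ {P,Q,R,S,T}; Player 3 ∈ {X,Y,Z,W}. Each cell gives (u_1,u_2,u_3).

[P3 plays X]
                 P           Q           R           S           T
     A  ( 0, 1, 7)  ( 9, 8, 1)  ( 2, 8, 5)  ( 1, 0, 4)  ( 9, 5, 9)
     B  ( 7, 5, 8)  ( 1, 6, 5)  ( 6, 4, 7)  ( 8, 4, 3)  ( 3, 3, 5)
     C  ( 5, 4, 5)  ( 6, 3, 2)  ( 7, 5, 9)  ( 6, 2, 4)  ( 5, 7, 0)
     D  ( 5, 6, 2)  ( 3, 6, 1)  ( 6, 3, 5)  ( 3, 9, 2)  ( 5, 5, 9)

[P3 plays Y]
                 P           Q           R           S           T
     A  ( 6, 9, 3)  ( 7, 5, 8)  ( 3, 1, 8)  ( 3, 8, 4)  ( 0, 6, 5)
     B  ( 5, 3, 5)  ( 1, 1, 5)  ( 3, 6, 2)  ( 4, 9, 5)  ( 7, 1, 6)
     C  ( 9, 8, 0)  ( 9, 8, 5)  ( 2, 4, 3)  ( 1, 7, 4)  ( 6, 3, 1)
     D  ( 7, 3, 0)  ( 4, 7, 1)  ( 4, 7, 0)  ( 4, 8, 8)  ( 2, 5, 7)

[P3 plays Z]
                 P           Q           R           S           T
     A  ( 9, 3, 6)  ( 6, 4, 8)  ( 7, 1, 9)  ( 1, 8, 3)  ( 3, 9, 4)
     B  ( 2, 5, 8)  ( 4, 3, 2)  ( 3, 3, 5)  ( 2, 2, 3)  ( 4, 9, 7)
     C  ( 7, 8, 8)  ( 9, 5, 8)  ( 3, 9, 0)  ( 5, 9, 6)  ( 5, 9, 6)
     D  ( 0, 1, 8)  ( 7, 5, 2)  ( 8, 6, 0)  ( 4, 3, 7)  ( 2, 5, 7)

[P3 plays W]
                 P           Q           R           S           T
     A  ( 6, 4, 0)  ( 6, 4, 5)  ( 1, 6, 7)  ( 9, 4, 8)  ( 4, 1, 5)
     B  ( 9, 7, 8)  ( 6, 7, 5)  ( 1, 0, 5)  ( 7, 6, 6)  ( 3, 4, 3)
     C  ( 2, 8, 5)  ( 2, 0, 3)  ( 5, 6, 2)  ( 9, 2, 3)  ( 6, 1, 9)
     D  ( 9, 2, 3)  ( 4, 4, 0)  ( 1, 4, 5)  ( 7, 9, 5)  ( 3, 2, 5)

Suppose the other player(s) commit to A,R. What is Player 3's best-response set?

BR_3 = {Z}

u_3(X vs A,R) = 5
u_3(Y vs A,R) = 8
u_3(Z vs A,R) = 9
u_3(W vs A,R) = 7
max payoff 9 at {Z}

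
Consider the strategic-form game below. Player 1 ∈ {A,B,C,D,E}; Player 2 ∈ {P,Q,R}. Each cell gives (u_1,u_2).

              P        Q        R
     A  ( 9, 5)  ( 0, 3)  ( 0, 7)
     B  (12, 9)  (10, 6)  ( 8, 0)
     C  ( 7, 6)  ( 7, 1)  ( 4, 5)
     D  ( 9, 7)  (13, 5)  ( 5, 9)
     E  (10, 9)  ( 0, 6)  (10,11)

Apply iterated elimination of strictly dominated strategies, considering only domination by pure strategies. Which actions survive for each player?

P1 drop A (B beats it: P:12>9 Q:10>0 R:8>0)
P1 drop C (B beats it: P:12>7 Q:10>7 R:8>4)
P2 drop Q (P beats it: B:9>6 D:7>5 E:9>6)
P1 drop D (B beats it: P:12>9 R:8>5)
P1→{B,E} P2→{P,R}

Remaining: P1:{B,E} P2:{P,R}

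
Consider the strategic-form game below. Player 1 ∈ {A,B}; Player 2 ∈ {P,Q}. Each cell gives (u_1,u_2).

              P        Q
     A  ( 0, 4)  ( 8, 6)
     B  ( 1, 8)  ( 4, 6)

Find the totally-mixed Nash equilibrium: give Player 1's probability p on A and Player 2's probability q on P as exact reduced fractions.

P1 mixes 1/2 on A; P2 mixes 4/5 on P

P1 indiff ⇒ q·0+(1-q)·8 = q·1+(1-q)·4 ⇒ q(-1) = (1-q)(-4) ⇒ q = 4/5
P2 indiff ⇒ p·4+(1-p)·8 = p·6+(1-p)·6 ⇒ p(-2) = (1-p)(-2) ⇒ p = 1/2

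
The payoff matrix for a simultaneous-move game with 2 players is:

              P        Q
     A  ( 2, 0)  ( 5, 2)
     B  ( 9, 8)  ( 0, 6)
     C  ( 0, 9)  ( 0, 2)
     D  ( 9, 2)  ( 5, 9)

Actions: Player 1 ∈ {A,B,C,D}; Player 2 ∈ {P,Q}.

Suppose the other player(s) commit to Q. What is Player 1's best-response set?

u_1(A vs Q) = 5
u_1(B vs Q) = 0
u_1(C vs Q) = 0
u_1(D vs Q) = 5
max payoff 5 at {A,D}

BR_1 = {A,D}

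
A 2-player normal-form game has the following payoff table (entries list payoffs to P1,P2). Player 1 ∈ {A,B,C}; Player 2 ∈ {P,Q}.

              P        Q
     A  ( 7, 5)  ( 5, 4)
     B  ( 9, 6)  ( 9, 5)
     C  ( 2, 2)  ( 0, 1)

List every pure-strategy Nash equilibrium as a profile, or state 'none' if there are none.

Nash profiles: (B,P)

(A,P): not NE [P1→B gives 9>7]
(A,Q): not NE [P1→B gives 9>5; P2→P gives 5>4]
(B,P): NE
(B,Q): not NE [P2→P gives 6>5]
(C,P): not NE [P1→B gives 9>2]
(C,Q): not NE [P1→B gives 9>0; P2→P gives 2>1]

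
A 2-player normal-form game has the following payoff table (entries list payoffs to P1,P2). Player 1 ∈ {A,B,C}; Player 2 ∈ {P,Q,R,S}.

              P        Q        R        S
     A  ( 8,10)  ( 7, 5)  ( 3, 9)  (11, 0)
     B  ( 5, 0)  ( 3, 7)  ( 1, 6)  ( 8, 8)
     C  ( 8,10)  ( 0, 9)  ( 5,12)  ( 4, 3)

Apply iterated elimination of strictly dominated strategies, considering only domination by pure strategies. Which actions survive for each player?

Remaining: P1:{A,C} P2:{P,R}

P1 drop B (A beats it: P:8>5 Q:7>3 R:3>1 S:11>8)
P2 drop Q (P beats it: A:10>5 C:10>9)
P2 drop S (P beats it: A:10>0 C:10>3)
P1→{A,C} P2→{P,R}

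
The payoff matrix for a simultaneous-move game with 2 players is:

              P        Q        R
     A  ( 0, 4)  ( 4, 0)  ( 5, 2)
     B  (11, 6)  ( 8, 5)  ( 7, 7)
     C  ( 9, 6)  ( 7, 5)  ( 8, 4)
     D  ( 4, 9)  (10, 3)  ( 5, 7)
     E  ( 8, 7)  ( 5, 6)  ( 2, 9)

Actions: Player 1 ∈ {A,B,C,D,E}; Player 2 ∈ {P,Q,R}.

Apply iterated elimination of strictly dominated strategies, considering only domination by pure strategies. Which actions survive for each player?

Survivors P1:{B,C} P2:{P,R}

P1 drop A (B beats it: P:11>0 Q:8>4 R:7>5)
P1 drop E (B beats it: P:11>8 Q:8>5 R:7>2)
P2 drop Q (P beats it: B:6>5 C:6>5 D:9>3)
P1 drop D (B beats it: P:11>4 R:7>5)
P1→{B,C} P2→{P,R}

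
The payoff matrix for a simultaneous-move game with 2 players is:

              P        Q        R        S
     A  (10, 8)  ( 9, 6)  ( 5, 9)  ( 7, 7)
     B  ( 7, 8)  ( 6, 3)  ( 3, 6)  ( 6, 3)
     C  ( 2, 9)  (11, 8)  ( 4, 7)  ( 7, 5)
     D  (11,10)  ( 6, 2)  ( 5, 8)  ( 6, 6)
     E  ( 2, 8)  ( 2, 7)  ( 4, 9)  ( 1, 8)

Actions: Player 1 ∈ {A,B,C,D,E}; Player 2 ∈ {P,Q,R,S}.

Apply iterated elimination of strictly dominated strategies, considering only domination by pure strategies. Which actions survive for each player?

P1 drop B (A beats it: P:10>7 Q:9>6 R:5>3 S:7>6)
P1 drop E (A beats it: P:10>2 Q:9>2 R:5>4 S:7>1)
P2 drop Q (P beats it: A:8>6 C:9>8 D:10>2)
P2 drop S (P beats it: A:8>7 C:9>5 D:10>6)
P1 drop C (A beats it: P:10>2 R:5>4)
P1→{A,D} P2→{P,R}

Remaining: P1:{A,D} P2:{P,R}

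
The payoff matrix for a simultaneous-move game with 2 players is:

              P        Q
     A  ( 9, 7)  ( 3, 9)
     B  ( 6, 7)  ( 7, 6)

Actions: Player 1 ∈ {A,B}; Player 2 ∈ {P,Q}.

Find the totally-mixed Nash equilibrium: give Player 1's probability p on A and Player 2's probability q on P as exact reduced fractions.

(p,q) = (1/3, 4/7)

P1 indiff ⇒ q·9+(1-q)·3 = q·6+(1-q)·7 ⇒ q(3) = (1-q)(4) ⇒ q = 4/7
P2 indiff ⇒ p·7+(1-p)·7 = p·9+(1-p)·6 ⇒ p(-2) = (1-p)(-1) ⇒ p = 1/3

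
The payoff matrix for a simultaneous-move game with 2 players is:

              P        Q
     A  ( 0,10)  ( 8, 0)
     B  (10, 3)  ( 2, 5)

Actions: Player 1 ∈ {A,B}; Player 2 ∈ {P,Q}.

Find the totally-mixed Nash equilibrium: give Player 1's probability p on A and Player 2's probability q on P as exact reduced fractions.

P1 indiff ⇒ q·0+(1-q)·8 = q·10+(1-q)·2 ⇒ q(-10) = (1-q)(-6) ⇒ q = 3/8
P2 indiff ⇒ p·10+(1-p)·3 = p·0+(1-p)·5 ⇒ p(10) = (1-p)(2) ⇒ p = 1/6

(p,q) = (1/6, 3/8)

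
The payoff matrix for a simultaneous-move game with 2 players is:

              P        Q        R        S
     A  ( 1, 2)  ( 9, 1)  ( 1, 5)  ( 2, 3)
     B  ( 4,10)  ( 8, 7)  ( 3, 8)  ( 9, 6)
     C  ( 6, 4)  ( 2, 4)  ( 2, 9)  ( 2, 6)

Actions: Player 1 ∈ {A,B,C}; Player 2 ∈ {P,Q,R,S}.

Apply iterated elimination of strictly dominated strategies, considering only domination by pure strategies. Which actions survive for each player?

Remaining: P1:{B,C} P2:{P,R}

P2 drop Q (R beats it: A:5>1 B:8>7 C:9>4)
P1 drop A (B beats it: P:4>1 R:3>1 S:9>2)
P2 drop S (R beats it: B:8>6 C:9>6)
P1→{B,C} P2→{P,R}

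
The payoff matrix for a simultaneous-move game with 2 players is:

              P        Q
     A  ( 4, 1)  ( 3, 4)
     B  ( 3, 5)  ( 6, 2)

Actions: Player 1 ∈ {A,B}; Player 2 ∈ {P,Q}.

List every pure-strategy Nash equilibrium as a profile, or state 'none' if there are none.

No pure NE.

(A,P): not NE [P2→Q gives 4>1]
(A,Q): not NE [P1→B gives 6>3]
(B,P): not NE [P1→A gives 4>3]
(B,Q): not NE [P2→P gives 5>2]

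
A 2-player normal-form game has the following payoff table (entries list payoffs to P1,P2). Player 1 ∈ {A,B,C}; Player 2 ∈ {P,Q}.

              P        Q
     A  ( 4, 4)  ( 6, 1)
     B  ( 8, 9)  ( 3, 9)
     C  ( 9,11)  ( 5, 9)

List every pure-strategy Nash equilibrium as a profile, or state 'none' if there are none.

(A,P): not NE [P1→C gives 9>4]
(A,Q): not NE [P2→P gives 4>1]
(B,P): not NE [P1→C gives 9>8]
(B,Q): not NE [P1→A gives 6>3]
(C,P): NE
(C,Q): not NE [P1→A gives 6>5; P2→P gives 11>9]

NE set: (C,P)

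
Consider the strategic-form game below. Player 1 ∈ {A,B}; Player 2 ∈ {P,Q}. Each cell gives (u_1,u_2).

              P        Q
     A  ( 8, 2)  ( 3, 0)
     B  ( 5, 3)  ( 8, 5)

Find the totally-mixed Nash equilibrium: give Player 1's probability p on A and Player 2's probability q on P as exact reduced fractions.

P1 indiff ⇒ q·8+(1-q)·3 = q·5+(1-q)·8 ⇒ q(3) = (1-q)(5) ⇒ q = 5/8
P2 indiff ⇒ p·2+(1-p)·3 = p·0+(1-p)·5 ⇒ p(2) = (1-p)(2) ⇒ p = 1/2

P1 mixes 1/2 on A; P2 mixes 5/8 on P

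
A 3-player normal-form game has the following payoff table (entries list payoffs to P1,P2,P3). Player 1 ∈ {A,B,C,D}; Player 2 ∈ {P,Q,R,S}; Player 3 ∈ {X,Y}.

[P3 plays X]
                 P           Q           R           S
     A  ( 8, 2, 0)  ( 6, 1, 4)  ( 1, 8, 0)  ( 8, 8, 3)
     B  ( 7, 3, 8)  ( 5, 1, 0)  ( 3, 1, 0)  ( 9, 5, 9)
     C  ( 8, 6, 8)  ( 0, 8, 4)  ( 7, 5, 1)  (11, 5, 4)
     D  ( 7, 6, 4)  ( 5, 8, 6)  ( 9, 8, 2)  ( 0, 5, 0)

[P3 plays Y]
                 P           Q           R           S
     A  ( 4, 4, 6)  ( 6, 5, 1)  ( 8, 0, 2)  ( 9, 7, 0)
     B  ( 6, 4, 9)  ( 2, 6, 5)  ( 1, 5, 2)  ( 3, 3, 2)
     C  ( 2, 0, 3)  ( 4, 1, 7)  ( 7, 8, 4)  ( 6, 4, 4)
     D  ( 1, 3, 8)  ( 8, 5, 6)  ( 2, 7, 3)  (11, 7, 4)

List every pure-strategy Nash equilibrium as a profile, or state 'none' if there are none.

(A,P,X): not NE [P2→S gives 8>2; P3→Y gives 6>0]
(A,P,Y): not NE [P1→B gives 6>4; P2→S gives 7>4]
(A,Q,X): not NE [P2→S gives 8>1]
(A,Q,Y): not NE [P1→D gives 8>6; P2→S gives 7>5; P3→X gives 4>1]
(A,R,X): not NE [P1→D gives 9>1; P3→Y gives 2>0]
(A,R,Y): not NE [P2→S gives 7>0]
(A,S,X): not NE [P1→C gives 11>8]
(A,S,Y): not NE [P1→D gives 11>9; P3→X gives 3>0]
(B,P,X): not NE [P1→C gives 8>7; P2→S gives 5>3; P3→Y gives 9>8]
(B,P,Y): not NE [P2→Q gives 6>4]
(B,Q,X): not NE [P1→A gives 6>5; P2→S gives 5>1; P3→Y gives 5>0]
(B,Q,Y): not NE [P1→D gives 8>2]
(B,R,X): not NE [P1→D gives 9>3; P2→S gives 5>1; P3→Y gives 2>0]
(B,R,Y): not NE [P1→A gives 8>1; P2→Q gives 6>5]
(B,S,X): not NE [P1→C gives 11>9]
(B,S,Y): not NE [P1→D gives 11>3; P2→Q gives 6>3; P3→X gives 9>2]
(C,P,X): not NE [P2→Q gives 8>6]
(C,P,Y): not NE [P1→B gives 6>2; P2→R gives 8>0; P3→X gives 8>3]
(C,Q,X): not NE [P1→A gives 6>0; P3→Y gives 7>4]
(C,Q,Y): not NE [P1→D gives 8>4; P2→R gives 8>1]
(C,R,X): not NE [P1→D gives 9>7; P2→Q gives 8>5; P3→Y gives 4>1]
(C,R,Y): not NE [P1→A gives 8>7]
(C,S,X): not NE [P2→Q gives 8>5]
(C,S,Y): not NE [P1→D gives 11>6; P2→R gives 8>4]
(D,P,X): not NE [P1→C gives 8>7; P2→R gives 8>6; P3→Y gives 8>4]
(D,P,Y): not NE [P1→B gives 6>1; P2→S gives 7>3]
(D,Q,X): not NE [P1→A gives 6>5]
(D,Q,Y): not NE [P2→S gives 7>5]
(D,R,X): not NE [P3→Y gives 3>2]
(D,R,Y): not NE [P1→A gives 8>2]
(D,S,X): not NE [P1→C gives 11>0; P2→R gives 8>5; P3→Y gives 4>0]
(D,S,Y): NE

PSNE = {(D,S,Y)}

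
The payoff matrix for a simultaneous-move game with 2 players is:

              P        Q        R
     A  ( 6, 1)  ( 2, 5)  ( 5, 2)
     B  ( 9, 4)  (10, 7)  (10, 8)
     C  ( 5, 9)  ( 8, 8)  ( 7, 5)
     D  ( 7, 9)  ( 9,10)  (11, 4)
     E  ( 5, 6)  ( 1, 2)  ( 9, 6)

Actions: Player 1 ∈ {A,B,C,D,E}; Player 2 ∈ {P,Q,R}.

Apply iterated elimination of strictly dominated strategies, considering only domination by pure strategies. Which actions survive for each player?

Survivors P1:{B,D} P2:{Q,R}

P1 drop A (B beats it: P:9>6 Q:10>2 R:10>5)
P1 drop C (B beats it: P:9>5 Q:10>8 R:10>7)
P1 drop E (B beats it: P:9>5 Q:10>1 R:10>9)
P2 drop P (Q beats it: B:7>4 D:10>9)
P1→{B,D} P2→{Q,R}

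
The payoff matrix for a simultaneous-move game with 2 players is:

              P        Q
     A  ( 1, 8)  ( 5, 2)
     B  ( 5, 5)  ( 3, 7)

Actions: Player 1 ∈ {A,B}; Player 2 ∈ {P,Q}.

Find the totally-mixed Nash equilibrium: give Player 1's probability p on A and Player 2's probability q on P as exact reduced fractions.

P1 indiff ⇒ q·1+(1-q)·5 = q·5+(1-q)·3 ⇒ q(-4) = (1-q)(-2) ⇒ q = 1/3
P2 indiff ⇒ p·8+(1-p)·5 = p·2+(1-p)·7 ⇒ p(6) = (1-p)(2) ⇒ p = 1/4

p=1/4, q=1/3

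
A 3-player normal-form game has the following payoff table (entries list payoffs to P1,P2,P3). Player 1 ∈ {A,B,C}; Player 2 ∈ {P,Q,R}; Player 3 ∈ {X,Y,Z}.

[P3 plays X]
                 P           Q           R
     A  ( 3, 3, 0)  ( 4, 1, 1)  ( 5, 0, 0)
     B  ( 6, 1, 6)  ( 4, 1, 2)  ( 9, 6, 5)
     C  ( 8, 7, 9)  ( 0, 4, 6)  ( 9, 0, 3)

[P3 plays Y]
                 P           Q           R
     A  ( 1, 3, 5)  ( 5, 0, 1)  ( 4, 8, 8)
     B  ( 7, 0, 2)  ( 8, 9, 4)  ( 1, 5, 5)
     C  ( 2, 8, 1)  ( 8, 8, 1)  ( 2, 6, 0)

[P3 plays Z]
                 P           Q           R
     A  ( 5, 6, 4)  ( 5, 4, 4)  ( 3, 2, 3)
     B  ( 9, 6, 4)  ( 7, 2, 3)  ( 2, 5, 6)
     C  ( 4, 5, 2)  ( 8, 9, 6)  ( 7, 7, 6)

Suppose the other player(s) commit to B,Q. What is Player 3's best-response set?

u_3(X vs B,Q) = 2
u_3(Y vs B,Q) = 4
u_3(Z vs B,Q) = 3
max payoff 4 at {Y}

BR_3 = {Y}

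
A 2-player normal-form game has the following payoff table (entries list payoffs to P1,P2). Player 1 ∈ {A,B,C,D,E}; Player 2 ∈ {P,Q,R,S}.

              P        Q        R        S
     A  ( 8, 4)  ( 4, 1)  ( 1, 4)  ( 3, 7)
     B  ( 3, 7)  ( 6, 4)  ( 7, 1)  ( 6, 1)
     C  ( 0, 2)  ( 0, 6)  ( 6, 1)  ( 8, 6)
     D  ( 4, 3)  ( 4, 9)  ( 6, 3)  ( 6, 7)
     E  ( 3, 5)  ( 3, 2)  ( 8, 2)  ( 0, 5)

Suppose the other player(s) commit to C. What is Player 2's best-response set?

u_2(P vs C) = 2
u_2(Q vs C) = 6
u_2(R vs C) = 1
u_2(S vs C) = 6
max payoff 6 at {Q,S}

argmax u_2 = {Q,S}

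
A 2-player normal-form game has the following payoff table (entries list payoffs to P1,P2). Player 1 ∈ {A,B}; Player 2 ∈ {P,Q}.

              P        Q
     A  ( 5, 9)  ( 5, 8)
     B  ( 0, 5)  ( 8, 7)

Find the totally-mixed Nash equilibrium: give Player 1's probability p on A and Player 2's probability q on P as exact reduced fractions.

P1 indiff ⇒ q·5+(1-q)·5 = q·0+(1-q)·8 ⇒ q(5) = (1-q)(3) ⇒ q = 3/8
P2 indiff ⇒ p·9+(1-p)·5 = p·8+(1-p)·7 ⇒ p(1) = (1-p)(2) ⇒ p = 2/3

P1 mixes 2/3 on A; P2 mixes 3/8 on P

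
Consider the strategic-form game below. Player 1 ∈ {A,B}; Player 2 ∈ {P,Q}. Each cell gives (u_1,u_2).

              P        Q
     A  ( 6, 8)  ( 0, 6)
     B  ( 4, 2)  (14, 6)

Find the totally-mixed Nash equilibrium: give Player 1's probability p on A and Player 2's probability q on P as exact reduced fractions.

P1 indiff ⇒ q·6+(1-q)·0 = q·4+(1-q)·14 ⇒ q(2) = (1-q)(14) ⇒ q = 7/8
P2 indiff ⇒ p·8+(1-p)·2 = p·6+(1-p)·6 ⇒ p(2) = (1-p)(4) ⇒ p = 2/3

(p,q) = (2/3, 7/8)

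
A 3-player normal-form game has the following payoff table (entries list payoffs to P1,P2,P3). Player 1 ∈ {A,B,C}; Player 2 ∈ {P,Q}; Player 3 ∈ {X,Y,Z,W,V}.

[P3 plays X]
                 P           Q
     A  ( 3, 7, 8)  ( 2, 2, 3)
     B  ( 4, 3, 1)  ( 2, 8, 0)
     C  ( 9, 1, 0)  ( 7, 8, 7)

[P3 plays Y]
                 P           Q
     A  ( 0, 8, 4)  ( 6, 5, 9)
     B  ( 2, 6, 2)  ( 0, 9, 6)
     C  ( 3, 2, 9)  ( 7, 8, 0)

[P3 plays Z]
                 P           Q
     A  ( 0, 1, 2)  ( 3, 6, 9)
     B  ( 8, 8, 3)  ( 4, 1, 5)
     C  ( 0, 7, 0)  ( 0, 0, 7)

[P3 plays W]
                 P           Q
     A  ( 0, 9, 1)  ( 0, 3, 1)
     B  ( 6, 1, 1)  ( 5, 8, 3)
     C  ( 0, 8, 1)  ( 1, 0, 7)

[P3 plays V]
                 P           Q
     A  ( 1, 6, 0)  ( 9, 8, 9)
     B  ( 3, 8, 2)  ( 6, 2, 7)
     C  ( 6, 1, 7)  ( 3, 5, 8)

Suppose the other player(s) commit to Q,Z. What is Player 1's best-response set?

BR_1 = {B}

u_1(A vs Q,Z) = 3
u_1(B vs Q,Z) = 4
u_1(C vs Q,Z) = 0
max payoff 4 at {B}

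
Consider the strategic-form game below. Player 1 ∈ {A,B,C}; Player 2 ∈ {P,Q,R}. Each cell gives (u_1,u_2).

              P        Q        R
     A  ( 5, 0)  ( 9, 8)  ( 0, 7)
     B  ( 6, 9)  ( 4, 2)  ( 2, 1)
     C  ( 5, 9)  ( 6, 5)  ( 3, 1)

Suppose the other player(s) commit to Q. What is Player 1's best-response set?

P1 best: {A}

u_1(A vs Q) = 9
u_1(B vs Q) = 4
u_1(C vs Q) = 6
max payoff 9 at {A}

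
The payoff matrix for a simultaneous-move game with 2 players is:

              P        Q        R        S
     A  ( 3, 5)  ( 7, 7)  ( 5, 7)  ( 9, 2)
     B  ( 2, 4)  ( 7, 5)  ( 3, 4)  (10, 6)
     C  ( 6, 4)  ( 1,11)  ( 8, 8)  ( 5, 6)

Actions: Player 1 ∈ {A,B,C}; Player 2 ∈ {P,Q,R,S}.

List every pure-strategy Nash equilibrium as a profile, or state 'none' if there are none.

(A,P): not NE [P1→C gives 6>3; P2→R gives 7>5]
(A,Q): NE
(A,R): not NE [P1→C gives 8>5]
(A,S): not NE [P1→B gives 10>9; P2→R gives 7>2]
(B,P): not NE [P1→C gives 6>2; P2→S gives 6>4]
(B,Q): not NE [P2→S gives 6>5]
(B,R): not NE [P1→C gives 8>3; P2→S gives 6>4]
(B,S): NE
(C,P): not NE [P2→Q gives 11>4]
(C,Q): not NE [P1→B gives 7>1]
(C,R): not NE [P2→Q gives 11>8]
(C,S): not NE [P1→B gives 10>5; P2→Q gives 11>6]

NE set: (A,Q), (B,S)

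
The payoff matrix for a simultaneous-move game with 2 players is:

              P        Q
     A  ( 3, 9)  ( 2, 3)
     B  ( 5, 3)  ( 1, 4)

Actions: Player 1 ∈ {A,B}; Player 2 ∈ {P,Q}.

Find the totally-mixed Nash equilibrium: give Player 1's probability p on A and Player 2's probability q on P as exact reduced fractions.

P1 indiff ⇒ q·3+(1-q)·2 = q·5+(1-q)·1 ⇒ q(-2) = (1-q)(-1) ⇒ q = 1/3
P2 indiff ⇒ p·9+(1-p)·3 = p·3+(1-p)·4 ⇒ p(6) = (1-p)(1) ⇒ p = 1/7

P1 mixes 1/7 on A; P2 mixes 1/3 on P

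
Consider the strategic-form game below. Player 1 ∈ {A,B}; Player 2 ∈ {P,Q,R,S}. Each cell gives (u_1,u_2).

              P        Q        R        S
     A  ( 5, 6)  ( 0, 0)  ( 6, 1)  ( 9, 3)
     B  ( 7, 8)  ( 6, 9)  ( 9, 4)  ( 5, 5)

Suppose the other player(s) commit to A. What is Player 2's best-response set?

P2 best: {P}

u_2(P vs A) = 6
u_2(Q vs A) = 0
u_2(R vs A) = 1
u_2(S vs A) = 3
max payoff 6 at {P}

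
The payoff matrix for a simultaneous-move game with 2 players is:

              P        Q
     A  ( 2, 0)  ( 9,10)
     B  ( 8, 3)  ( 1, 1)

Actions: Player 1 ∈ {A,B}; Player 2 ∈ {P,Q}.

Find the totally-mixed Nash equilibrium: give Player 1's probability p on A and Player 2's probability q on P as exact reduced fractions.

P1 indiff ⇒ q·2+(1-q)·9 = q·8+(1-q)·1 ⇒ q(-6) = (1-q)(-8) ⇒ q = 4/7
P2 indiff ⇒ p·0+(1-p)·3 = p·10+(1-p)·1 ⇒ p(-10) = (1-p)(-2) ⇒ p = 1/6

p=1/6, q=4/7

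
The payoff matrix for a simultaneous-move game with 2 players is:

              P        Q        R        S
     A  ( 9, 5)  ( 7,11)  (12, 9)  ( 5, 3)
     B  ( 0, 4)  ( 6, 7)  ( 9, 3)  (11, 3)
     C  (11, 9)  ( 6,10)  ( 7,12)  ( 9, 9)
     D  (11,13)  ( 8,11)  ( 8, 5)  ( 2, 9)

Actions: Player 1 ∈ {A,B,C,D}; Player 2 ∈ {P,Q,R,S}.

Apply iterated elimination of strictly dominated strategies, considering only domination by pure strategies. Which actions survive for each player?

Survivors P1:{A,C,D} P2:{P,Q,R}

P2 drop S (Q beats it: A:11>3 B:7>3 C:10>9 D:11>9)
P1 drop B (A beats it: P:9>0 Q:7>6 R:12>9)
P1→{A,C,D} P2→{P,Q,R}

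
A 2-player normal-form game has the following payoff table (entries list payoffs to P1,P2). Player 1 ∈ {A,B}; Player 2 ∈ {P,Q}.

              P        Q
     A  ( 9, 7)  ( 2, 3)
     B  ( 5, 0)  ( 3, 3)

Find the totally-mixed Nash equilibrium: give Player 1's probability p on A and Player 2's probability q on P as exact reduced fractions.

(p,q) = (3/7, 1/5)

P1 indiff ⇒ q·9+(1-q)·2 = q·5+(1-q)·3 ⇒ q(4) = (1-q)(1) ⇒ q = 1/5
P2 indiff ⇒ p·7+(1-p)·0 = p·3+(1-p)·3 ⇒ p(4) = (1-p)(3) ⇒ p = 3/7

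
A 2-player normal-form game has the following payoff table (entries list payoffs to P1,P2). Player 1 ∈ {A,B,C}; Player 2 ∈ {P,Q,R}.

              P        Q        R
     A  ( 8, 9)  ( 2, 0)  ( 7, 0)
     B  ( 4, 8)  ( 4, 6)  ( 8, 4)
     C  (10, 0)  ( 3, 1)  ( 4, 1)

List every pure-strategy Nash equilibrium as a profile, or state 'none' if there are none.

(A,P): not NE [P1→C gives 10>8]
(A,Q): not NE [P1→B gives 4>2; P2→P gives 9>0]
(A,R): not NE [P1→B gives 8>7; P2→P gives 9>0]
(B,P): not NE [P1→C gives 10>4]
(B,Q): not NE [P2→P gives 8>6]
(B,R): not NE [P2→P gives 8>4]
(C,P): not NE [P2→R gives 1>0]
(C,Q): not NE [P1→B gives 4>3]
(C,R): not NE [P1→B gives 8>4]

PSNE: ∅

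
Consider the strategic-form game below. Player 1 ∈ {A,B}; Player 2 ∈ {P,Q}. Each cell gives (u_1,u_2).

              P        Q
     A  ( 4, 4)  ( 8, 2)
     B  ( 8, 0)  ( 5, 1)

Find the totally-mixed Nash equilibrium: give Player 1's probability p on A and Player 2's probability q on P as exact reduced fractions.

P1 indiff ⇒ q·4+(1-q)·8 = q·8+(1-q)·5 ⇒ q(-4) = (1-q)(-3) ⇒ q = 3/7
P2 indiff ⇒ p·4+(1-p)·0 = p·2+(1-p)·1 ⇒ p(2) = (1-p)(1) ⇒ p = 1/3

p=1/3, q=3/7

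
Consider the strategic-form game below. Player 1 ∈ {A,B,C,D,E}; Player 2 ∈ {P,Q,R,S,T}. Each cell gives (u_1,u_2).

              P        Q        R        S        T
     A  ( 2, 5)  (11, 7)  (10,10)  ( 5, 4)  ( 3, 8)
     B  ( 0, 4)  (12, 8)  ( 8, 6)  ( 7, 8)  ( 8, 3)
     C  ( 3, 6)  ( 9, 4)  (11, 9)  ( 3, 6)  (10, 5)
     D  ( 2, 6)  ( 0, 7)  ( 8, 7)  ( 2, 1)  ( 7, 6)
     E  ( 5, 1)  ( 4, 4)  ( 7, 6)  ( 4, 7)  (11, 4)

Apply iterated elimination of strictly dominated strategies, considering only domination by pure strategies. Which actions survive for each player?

IESDS → P1:{A,B,C} P2:{Q,R,S}

P1 drop D (C beats it: P:3>2 Q:9>0 R:11>8 S:3>2 T:10>7)
P2 drop P (R beats it: A:10>5 B:6>4 C:9>6 E:6>1)
P2 drop T (R beats it: A:10>8 B:6>3 C:9>5 E:6>4)
P1 drop E (A beats it: Q:11>4 R:10>7 S:5>4)
P1→{A,B,C} P2→{Q,R,S}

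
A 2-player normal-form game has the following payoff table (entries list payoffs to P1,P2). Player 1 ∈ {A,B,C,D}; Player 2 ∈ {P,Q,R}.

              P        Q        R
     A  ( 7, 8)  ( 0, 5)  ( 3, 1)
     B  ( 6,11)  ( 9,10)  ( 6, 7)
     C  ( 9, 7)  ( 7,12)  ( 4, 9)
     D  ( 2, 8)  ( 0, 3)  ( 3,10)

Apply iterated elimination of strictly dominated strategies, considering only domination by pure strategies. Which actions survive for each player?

P1 drop A (C beats it: P:9>7 Q:7>0 R:4>3)
P1 drop D (B beats it: P:6>2 Q:9>0 R:6>3)
P2 drop R (Q beats it: B:10>7 C:12>9)
P1→{B,C} P2→{P,Q}

Remaining: P1:{B,C} P2:{P,Q}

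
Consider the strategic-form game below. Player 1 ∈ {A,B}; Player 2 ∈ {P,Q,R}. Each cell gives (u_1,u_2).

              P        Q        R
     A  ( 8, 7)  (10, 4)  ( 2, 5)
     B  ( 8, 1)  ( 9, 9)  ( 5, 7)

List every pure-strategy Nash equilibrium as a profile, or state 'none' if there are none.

(A,P): NE
(A,Q): not NE [P2→P gives 7>4]
(A,R): not NE [P1→B gives 5>2; P2→P gives 7>5]
(B,P): not NE [P2→Q gives 9>1]
(B,Q): not NE [P1→A gives 10>9]
(B,R): not NE [P2→Q gives 9>7]

NE set: (A,P)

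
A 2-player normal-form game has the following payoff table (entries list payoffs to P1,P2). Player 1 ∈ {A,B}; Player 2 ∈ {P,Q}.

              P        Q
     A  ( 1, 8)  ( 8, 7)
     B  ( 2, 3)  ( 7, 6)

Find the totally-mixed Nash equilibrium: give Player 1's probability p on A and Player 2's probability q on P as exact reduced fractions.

P1 mixes 3/4 on A; P2 mixes 1/2 on P

P1 indiff ⇒ q·1+(1-q)·8 = q·2+(1-q)·7 ⇒ q(-1) = (1-q)(-1) ⇒ q = 1/2
P2 indiff ⇒ p·8+(1-p)·3 = p·7+(1-p)·6 ⇒ p(1) = (1-p)(3) ⇒ p = 3/4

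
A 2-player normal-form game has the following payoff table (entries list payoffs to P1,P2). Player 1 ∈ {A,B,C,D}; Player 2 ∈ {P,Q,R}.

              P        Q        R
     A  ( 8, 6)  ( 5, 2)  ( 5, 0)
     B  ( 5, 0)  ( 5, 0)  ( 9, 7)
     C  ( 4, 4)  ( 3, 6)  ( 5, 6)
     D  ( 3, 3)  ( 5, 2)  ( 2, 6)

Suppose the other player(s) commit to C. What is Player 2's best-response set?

u_2(P vs C) = 4
u_2(Q vs C) = 6
u_2(R vs C) = 6
max payoff 6 at {Q,R}

P2 best: {Q,R}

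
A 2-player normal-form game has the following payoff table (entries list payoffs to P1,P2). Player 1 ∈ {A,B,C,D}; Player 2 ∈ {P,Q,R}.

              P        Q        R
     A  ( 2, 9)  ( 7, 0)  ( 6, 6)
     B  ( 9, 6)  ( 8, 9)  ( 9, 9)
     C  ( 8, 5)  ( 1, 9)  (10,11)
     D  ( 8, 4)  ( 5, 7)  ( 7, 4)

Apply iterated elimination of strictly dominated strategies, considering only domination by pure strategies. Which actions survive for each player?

Remaining: P1:{B,C} P2:{Q,R}

P1 drop A (B beats it: P:9>2 Q:8>7 R:9>6)
P1 drop D (B beats it: P:9>8 Q:8>5 R:9>7)
P2 drop P (Q beats it: B:9>6 C:9>5)
P1→{B,C} P2→{Q,R}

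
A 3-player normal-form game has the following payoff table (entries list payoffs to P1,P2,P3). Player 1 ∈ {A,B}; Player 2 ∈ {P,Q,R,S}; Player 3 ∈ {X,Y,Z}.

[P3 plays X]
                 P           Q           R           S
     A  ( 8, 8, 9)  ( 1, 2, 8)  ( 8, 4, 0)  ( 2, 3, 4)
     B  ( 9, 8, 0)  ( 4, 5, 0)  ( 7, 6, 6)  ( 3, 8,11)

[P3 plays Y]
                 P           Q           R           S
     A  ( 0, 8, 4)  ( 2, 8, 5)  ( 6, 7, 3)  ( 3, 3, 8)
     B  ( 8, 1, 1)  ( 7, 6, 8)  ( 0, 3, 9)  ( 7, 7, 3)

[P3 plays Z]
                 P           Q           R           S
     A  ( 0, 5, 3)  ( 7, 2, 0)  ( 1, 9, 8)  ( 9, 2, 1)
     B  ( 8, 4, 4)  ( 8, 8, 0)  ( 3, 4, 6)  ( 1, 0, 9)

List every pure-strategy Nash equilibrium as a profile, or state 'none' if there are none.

Nash profiles: (B,S,X)

(A,P,X): not NE [P1→B gives 9>8]
(A,P,Y): not NE [P1→B gives 8>0; P3→X gives 9>4]
(A,P,Z): not NE [P1→B gives 8>0; P2→R gives 9>5; P3→X gives 9>3]
(A,Q,X): not NE [P1→B gives 4>1; P2→P gives 8>2]
(A,Q,Y): not NE [P1→B gives 7>2; P3→X gives 8>5]
(A,Q,Z): not NE [P1→B gives 8>7; P2→R gives 9>2; P3→X gives 8>0]
(A,R,X): not NE [P2→P gives 8>4; P3→Z gives 8>0]
(A,R,Y): not NE [P2→Q gives 8>7; P3→Z gives 8>3]
(A,R,Z): not NE [P1→B gives 3>1]
(A,S,X): not NE [P1→B gives 3>2; P2→P gives 8>3; P3→Y gives 8>4]
(A,S,Y): not NE [P1→B gives 7>3; P2→Q gives 8>3]
(A,S,Z): not NE [P2→R gives 9>2; P3→Y gives 8>1]
(B,P,X): not NE [P3→Z gives 4>0]
(B,P,Y): not NE [P2→S gives 7>1; P3→Z gives 4>1]
(B,P,Z): not NE [P2→Q gives 8>4]
(B,Q,X): not NE [P2→S gives 8>5; P3→Y gives 8>0]
(B,Q,Y): not NE [P2→S gives 7>6]
(B,Q,Z): not NE [P3→Y gives 8>0]
(B,R,X): not NE [P1→A gives 8>7; P2→S gives 8>6; P3→Y gives 9>6]
(B,R,Y): not NE [P1→A gives 6>0; P2→S gives 7>3]
(B,R,Z): not NE [P2→Q gives 8>4; P3→Y gives 9>6]
(B,S,X): NE
(B,S,Y): not NE [P3→X gives 11>3]
(B,S,Z): not NE [P1→A gives 9>1; P2→Q gives 8>0; P3→X gives 11>9]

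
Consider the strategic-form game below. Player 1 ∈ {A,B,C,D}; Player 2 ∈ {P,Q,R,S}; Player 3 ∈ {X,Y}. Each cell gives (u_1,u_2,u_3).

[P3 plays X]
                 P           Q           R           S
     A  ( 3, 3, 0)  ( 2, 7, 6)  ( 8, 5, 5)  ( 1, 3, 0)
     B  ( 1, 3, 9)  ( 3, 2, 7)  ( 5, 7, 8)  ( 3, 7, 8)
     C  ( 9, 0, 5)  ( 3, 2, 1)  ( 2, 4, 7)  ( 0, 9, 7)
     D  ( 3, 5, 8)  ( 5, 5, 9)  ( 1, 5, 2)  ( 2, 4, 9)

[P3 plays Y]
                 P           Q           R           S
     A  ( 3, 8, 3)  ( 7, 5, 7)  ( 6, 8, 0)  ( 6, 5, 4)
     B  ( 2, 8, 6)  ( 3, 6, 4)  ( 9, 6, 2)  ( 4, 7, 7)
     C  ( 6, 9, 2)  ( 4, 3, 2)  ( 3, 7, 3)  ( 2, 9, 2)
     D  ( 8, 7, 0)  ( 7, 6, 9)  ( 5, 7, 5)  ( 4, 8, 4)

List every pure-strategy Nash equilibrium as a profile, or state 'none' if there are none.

Nash profiles: (B,S,X), (D,Q,X)

(A,P,X): not NE [P1→C gives 9>3; P2→Q gives 7>3; P3→Y gives 3>0]
(A,P,Y): not NE [P1→D gives 8>3]
(A,Q,X): not NE [P1→D gives 5>2; P3→Y gives 7>6]
(A,Q,Y): not NE [P2→R gives 8>5]
(A,R,X): not NE [P2→Q gives 7>5]
(A,R,Y): not NE [P1→B gives 9>6; P3→X gives 5>0]
(A,S,X): not NE [P1→B gives 3>1; P2→Q gives 7>3; P3→Y gives 4>0]
(A,S,Y): not NE [P2→R gives 8>5]
(B,P,X): not NE [P1→C gives 9>1; P2→S gives 7>3]
(B,P,Y): not NE [P1→D gives 8>2; P3→X gives 9>6]
(B,Q,X): not NE [P1→D gives 5>3; P2→S gives 7>2]
(B,Q,Y): not NE [P1→D gives 7>3; P2→P gives 8>6; P3→X gives 7>4]
(B,R,X): not NE [P1→A gives 8>5]
(B,R,Y): not NE [P2→P gives 8>6; P3→X gives 8>2]
(B,S,X): NE
(B,S,Y): not NE [P1→A gives 6>4; P2→P gives 8>7; P3→X gives 8>7]
(C,P,X): not NE [P2→S gives 9>0]
(C,P,Y): not NE [P1→D gives 8>6; P3→X gives 5>2]
(C,Q,X): not NE [P1→D gives 5>3; P2→S gives 9>2; P3→Y gives 2>1]
(C,Q,Y): not NE [P1→D gives 7>4; P2→S gives 9>3]
(C,R,X): not NE [P1→A gives 8>2; P2→S gives 9>4]
(C,R,Y): not NE [P1→B gives 9>3; P2→S gives 9>7; P3→X gives 7>3]
(C,S,X): not NE [P1→B gives 3>0]
(C,S,Y): not NE [P1→A gives 6>2; P3→X gives 7>2]
(D,P,X): not NE [P1→C gives 9>3]
(D,P,Y): not NE [P2→S gives 8>7; P3→X gives 8>0]
(D,Q,X): NE
(D,Q,Y): not NE [P2→S gives 8>6]
(D,R,X): not NE [P1→A gives 8>1; P3→Y gives 5>2]
(D,R,Y): not NE [P1→B gives 9>5; P2→S gives 8>7]
(D,S,X): not NE [P1→B gives 3>2; P2→R gives 5>4]
(D,S,Y): not NE [P1→A gives 6>4; P3→X gives 9>4]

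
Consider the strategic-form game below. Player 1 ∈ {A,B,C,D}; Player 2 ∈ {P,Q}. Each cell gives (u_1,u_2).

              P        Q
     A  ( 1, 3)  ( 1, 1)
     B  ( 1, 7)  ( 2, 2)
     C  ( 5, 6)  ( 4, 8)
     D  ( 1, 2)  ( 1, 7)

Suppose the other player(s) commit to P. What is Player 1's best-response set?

u_1(A vs P) = 1
u_1(B vs P) = 1
u_1(C vs P) = 5
u_1(D vs P) = 1
max payoff 5 at {C}

P1 best: {C}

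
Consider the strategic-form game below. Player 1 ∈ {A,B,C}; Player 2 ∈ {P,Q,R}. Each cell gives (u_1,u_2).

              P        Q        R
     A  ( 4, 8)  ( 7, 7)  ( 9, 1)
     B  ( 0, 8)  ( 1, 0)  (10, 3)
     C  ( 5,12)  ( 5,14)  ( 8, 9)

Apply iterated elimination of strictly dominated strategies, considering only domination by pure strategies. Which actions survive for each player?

P2 drop R (P beats it: A:8>1 B:8>3 C:12>9)
P1 drop B (A beats it: P:4>0 Q:7>1)
P1→{A,C} P2→{P,Q}

Survivors P1:{A,C} P2:{P,Q}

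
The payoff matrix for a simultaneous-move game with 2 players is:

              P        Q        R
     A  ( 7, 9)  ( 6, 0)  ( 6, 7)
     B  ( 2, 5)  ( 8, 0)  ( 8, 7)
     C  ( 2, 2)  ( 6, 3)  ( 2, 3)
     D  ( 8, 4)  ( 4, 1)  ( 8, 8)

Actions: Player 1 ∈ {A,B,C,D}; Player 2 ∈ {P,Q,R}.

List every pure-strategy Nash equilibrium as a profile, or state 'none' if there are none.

Nash profiles: (B,R), (D,R)

(A,P): not NE [P1→D gives 8>7]
(A,Q): not NE [P1→B gives 8>6; P2→P gives 9>0]
(A,R): not NE [P1→D gives 8>6; P2→P gives 9>7]
(B,P): not NE [P1→D gives 8>2; P2→R gives 7>5]
(B,Q): not NE [P2→R gives 7>0]
(B,R): NE
(C,P): not NE [P1→D gives 8>2; P2→R gives 3>2]
(C,Q): not NE [P1→B gives 8>6]
(C,R): not NE [P1→D gives 8>2]
(D,P): not NE [P2→R gives 8>4]
(D,Q): not NE [P1→B gives 8>4; P2→R gives 8>1]
(D,R): NE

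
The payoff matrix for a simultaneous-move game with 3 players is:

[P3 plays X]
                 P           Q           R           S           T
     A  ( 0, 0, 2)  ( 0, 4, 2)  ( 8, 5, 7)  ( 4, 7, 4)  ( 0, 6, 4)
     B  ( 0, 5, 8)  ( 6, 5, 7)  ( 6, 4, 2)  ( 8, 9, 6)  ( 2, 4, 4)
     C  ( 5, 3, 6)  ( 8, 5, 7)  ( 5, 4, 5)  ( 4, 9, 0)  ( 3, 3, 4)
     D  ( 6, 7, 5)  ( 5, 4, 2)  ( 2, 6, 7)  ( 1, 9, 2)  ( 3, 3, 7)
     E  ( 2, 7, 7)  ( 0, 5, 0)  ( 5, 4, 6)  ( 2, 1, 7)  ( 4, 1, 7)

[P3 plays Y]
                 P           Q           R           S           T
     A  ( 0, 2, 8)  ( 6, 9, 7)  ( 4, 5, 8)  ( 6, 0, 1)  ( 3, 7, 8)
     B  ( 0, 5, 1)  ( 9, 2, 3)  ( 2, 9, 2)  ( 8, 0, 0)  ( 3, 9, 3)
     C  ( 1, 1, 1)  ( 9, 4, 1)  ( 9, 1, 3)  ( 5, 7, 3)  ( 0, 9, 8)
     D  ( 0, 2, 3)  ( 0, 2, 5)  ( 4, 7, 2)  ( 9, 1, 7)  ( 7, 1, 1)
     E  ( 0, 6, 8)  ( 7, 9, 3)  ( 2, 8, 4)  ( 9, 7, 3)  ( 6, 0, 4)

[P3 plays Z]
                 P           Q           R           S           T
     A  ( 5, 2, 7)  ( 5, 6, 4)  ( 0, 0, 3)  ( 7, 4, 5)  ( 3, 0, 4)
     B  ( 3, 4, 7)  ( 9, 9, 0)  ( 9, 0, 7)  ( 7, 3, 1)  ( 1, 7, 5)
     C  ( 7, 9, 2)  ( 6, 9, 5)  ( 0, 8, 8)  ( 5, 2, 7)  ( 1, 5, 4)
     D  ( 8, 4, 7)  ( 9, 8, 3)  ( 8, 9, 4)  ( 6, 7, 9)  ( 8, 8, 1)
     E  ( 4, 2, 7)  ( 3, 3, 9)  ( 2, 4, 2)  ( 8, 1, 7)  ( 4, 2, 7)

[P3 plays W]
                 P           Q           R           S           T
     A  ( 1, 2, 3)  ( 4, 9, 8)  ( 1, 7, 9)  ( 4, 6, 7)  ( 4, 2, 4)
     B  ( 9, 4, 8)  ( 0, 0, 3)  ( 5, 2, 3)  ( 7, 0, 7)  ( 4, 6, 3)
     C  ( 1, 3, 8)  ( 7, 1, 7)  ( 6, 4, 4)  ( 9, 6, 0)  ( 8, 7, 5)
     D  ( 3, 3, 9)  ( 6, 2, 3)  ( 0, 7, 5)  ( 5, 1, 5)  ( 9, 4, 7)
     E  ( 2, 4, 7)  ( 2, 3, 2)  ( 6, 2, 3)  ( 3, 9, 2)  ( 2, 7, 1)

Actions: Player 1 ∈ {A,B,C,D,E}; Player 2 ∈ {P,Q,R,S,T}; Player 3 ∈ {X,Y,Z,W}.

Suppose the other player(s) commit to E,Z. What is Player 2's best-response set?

argmax u_2 = {R}

u_2(P vs E,Z) = 2
u_2(Q vs E,Z) = 3
u_2(R vs E,Z) = 4
u_2(S vs E,Z) = 1
u_2(T vs E,Z) = 2
max payoff 4 at {R}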